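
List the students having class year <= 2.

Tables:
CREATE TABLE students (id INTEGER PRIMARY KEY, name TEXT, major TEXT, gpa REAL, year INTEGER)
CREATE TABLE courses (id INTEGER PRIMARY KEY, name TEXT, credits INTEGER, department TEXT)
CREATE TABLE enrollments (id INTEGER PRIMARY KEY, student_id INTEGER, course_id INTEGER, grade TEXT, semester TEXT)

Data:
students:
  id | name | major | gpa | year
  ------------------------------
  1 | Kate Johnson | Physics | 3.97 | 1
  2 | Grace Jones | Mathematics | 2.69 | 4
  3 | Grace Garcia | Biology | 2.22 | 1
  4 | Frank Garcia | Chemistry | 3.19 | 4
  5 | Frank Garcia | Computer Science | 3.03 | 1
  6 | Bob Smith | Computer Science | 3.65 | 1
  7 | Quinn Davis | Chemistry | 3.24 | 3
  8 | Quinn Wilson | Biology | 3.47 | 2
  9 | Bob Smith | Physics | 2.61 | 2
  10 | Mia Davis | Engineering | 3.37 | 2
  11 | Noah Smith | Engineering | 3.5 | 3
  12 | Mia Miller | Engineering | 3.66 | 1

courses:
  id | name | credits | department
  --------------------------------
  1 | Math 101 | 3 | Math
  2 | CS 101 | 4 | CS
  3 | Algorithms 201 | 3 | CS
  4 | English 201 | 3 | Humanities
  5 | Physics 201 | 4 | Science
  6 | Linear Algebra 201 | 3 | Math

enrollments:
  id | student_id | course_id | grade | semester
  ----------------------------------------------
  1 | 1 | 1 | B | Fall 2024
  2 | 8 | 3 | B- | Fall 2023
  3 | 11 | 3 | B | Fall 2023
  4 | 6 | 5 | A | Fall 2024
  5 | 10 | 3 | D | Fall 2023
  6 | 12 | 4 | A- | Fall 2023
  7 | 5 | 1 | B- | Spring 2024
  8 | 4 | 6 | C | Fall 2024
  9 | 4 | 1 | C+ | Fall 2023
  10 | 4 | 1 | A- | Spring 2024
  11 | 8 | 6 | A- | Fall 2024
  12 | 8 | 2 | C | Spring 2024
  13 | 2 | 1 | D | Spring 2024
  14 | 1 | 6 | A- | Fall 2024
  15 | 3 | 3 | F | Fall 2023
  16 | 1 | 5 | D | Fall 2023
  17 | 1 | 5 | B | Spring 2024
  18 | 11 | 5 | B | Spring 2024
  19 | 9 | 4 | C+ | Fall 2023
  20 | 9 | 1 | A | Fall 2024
SELECT name, year FROM students WHERE year <= 2

Execution result:
name | year
Kate Johnson | 1
Grace Garcia | 1
Frank Garcia | 1
Bob Smith | 1
Quinn Wilson | 2
Bob Smith | 2
Mia Davis | 2
Mia Miller | 1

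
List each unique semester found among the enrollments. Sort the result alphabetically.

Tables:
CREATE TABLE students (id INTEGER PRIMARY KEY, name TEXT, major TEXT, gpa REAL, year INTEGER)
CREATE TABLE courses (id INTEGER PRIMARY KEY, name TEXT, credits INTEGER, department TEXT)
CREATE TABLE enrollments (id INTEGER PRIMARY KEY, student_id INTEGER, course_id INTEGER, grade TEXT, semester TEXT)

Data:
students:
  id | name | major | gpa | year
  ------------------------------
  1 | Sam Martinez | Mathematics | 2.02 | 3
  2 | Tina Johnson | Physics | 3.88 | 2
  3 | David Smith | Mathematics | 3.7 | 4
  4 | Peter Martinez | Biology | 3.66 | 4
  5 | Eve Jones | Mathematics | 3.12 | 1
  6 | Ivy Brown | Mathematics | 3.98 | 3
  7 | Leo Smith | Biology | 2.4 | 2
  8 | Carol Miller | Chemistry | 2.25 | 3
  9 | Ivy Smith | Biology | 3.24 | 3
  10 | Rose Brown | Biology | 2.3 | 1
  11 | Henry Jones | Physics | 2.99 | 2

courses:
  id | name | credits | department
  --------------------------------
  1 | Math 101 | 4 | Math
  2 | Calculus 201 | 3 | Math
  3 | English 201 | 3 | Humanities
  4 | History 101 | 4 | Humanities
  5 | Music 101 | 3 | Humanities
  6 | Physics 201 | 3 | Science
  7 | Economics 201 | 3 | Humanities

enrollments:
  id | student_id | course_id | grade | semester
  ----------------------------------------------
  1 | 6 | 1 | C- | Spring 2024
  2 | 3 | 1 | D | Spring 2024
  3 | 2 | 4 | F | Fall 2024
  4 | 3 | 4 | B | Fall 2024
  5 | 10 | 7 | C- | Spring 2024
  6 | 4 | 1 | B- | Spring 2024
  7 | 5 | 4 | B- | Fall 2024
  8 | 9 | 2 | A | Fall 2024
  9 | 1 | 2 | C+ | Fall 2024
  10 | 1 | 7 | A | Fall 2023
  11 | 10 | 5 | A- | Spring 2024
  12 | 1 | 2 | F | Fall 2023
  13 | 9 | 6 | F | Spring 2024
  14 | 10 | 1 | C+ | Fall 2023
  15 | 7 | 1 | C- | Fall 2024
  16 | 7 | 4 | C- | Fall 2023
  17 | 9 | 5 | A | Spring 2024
SELECT DISTINCT semester FROM enrollments ORDER BY semester

Execution result:
semester
Fall 2023
Fall 2024
Spring 2024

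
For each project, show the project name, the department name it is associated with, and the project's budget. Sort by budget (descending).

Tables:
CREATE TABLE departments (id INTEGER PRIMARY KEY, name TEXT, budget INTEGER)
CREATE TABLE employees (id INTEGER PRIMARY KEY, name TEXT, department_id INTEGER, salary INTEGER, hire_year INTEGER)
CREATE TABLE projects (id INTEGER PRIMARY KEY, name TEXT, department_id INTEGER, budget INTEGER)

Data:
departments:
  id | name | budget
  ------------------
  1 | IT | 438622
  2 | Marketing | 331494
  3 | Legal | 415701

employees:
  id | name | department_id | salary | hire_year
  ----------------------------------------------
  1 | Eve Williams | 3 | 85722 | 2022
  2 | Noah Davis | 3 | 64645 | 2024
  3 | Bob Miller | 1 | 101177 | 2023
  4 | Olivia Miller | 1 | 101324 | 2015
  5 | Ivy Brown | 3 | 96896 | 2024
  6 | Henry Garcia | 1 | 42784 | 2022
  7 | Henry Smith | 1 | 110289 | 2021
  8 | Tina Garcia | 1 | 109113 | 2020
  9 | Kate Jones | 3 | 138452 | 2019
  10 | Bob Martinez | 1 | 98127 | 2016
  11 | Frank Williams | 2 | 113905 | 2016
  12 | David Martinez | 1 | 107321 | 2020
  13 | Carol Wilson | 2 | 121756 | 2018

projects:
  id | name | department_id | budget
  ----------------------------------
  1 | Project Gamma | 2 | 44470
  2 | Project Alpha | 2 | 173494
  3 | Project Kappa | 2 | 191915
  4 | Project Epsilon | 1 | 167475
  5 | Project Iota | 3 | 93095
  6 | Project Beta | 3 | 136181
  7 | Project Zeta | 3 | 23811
SELECT c.name, p.name AS department, c.budget FROM projects c JOIN departments p ON c.department_id = p.id ORDER BY c.budget DESC

Execution result:
name | department | budget
Project Kappa | Marketing | 191915
Project Alpha | Marketing | 173494
Project Epsilon | IT | 167475
Project Beta | Legal | 136181
Project Iota | Legal | 93095
Project Gamma | Marketing | 44470
Project Zeta | Legal | 23811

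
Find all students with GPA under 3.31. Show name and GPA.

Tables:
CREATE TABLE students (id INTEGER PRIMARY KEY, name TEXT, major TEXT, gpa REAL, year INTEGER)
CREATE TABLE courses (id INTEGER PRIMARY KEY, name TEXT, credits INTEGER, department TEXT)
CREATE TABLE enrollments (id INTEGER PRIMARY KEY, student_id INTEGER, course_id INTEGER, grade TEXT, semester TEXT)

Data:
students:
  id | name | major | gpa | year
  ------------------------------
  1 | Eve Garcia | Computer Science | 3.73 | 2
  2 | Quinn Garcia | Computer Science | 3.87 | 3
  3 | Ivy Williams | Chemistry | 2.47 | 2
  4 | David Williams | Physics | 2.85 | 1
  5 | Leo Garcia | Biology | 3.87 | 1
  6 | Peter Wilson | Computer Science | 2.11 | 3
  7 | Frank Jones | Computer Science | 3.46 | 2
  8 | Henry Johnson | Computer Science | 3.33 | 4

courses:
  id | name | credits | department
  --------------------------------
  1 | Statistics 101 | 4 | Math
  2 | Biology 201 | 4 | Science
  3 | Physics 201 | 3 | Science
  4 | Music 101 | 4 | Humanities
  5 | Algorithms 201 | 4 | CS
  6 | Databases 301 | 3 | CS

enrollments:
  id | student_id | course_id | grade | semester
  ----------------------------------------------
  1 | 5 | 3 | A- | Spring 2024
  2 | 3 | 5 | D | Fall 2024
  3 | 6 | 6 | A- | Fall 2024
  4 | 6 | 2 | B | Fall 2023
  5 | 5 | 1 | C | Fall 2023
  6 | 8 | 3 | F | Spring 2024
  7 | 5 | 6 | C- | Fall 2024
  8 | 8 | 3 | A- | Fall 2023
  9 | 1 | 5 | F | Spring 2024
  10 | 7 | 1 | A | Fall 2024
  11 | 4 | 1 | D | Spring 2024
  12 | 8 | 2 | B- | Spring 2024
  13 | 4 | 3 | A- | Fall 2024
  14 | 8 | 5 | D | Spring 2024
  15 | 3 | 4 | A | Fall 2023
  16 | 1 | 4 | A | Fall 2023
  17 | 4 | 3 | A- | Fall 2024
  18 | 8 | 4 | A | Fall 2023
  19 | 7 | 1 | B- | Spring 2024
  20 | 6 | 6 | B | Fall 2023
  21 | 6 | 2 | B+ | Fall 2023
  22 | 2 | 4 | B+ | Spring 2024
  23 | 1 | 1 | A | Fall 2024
SELECT name, gpa FROM students WHERE gpa < 3.31

Execution result:
name | gpa
Ivy Williams | 2.47
David Williams | 2.85
Peter Wilson | 2.11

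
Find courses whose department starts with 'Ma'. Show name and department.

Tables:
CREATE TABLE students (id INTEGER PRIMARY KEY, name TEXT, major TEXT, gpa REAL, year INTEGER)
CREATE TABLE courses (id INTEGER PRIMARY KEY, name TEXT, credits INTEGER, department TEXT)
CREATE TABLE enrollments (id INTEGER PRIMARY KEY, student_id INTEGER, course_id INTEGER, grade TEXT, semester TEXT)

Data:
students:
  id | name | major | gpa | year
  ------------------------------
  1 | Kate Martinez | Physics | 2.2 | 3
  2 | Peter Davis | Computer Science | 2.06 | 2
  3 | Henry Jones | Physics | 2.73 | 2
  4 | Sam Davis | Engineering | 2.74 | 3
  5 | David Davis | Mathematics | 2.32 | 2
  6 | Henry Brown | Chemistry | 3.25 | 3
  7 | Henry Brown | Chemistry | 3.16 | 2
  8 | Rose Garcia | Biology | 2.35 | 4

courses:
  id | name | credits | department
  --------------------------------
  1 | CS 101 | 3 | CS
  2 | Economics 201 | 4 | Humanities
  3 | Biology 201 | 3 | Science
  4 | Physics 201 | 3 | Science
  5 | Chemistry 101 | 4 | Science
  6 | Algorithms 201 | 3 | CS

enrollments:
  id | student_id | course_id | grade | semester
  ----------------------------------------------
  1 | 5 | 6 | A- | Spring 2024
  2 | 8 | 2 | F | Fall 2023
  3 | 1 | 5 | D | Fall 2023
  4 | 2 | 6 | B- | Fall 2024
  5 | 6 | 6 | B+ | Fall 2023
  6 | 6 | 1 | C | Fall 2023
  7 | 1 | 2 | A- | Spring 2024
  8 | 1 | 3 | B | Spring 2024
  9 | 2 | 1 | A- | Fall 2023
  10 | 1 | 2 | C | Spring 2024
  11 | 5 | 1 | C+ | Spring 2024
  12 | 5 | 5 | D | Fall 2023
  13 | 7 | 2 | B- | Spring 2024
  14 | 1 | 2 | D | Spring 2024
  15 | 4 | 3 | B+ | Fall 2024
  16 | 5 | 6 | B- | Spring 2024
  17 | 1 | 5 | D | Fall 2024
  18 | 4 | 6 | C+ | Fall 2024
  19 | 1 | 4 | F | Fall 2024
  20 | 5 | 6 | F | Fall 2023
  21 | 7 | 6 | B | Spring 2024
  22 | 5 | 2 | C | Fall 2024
SELECT name, department FROM courses WHERE department LIKE 'Ma%'

Execution result:
(no rows)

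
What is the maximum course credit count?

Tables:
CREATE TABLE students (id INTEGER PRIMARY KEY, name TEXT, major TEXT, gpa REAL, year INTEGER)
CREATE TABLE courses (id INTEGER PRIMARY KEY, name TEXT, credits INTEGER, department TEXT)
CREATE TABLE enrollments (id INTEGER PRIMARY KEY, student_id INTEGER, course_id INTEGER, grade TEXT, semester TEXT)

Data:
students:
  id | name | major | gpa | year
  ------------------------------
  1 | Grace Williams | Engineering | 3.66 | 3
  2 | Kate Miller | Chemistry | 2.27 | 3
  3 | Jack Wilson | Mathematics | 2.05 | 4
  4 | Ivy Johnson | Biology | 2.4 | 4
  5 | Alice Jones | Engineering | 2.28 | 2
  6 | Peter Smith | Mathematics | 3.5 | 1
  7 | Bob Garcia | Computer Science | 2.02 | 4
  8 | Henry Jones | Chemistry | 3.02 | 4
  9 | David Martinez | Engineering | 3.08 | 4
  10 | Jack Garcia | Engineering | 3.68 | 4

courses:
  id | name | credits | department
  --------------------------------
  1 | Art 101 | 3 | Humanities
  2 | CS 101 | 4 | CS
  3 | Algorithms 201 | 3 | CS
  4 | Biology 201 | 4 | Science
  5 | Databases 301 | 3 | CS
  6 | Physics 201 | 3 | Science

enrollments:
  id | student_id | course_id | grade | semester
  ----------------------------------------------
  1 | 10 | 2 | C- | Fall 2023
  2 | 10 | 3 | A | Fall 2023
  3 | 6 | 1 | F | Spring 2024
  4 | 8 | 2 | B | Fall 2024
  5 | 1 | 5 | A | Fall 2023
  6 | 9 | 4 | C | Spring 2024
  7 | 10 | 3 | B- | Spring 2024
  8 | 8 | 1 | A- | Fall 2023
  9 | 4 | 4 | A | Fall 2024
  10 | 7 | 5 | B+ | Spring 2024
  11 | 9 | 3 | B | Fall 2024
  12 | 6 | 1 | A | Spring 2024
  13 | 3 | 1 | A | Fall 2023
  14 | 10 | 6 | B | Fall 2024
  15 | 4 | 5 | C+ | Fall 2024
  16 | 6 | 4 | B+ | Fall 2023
SELECT MAX(credits) FROM courses

Execution result:
4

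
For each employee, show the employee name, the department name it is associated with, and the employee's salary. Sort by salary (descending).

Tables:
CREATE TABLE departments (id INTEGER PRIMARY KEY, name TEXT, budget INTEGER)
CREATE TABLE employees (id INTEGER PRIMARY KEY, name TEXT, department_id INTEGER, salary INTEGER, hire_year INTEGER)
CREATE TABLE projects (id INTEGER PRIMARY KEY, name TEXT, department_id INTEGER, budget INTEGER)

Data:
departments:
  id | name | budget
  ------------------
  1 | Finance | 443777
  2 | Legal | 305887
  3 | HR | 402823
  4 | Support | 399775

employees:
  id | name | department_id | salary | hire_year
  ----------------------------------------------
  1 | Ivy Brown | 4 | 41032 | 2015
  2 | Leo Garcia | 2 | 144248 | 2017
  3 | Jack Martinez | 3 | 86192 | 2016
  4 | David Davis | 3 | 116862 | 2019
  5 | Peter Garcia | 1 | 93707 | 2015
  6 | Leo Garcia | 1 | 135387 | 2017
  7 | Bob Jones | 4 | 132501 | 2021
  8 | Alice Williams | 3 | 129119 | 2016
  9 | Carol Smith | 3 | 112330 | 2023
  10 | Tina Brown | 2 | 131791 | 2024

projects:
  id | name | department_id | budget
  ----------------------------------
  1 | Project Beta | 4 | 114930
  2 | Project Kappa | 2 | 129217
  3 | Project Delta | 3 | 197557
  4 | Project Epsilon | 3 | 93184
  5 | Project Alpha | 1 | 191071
SELECT c.name, p.name AS department, c.salary FROM employees c JOIN departments p ON c.department_id = p.id ORDER BY c.salary DESC

Execution result:
name | department | salary
Leo Garcia | Legal | 144248
Leo Garcia | Finance | 135387
Bob Jones | Support | 132501
Tina Brown | Legal | 131791
Alice Williams | HR | 129119
David Davis | HR | 116862
Carol Smith | HR | 112330
Peter Garcia | Finance | 93707
Jack Martinez | HR | 86192
Ivy Brown | Support | 41032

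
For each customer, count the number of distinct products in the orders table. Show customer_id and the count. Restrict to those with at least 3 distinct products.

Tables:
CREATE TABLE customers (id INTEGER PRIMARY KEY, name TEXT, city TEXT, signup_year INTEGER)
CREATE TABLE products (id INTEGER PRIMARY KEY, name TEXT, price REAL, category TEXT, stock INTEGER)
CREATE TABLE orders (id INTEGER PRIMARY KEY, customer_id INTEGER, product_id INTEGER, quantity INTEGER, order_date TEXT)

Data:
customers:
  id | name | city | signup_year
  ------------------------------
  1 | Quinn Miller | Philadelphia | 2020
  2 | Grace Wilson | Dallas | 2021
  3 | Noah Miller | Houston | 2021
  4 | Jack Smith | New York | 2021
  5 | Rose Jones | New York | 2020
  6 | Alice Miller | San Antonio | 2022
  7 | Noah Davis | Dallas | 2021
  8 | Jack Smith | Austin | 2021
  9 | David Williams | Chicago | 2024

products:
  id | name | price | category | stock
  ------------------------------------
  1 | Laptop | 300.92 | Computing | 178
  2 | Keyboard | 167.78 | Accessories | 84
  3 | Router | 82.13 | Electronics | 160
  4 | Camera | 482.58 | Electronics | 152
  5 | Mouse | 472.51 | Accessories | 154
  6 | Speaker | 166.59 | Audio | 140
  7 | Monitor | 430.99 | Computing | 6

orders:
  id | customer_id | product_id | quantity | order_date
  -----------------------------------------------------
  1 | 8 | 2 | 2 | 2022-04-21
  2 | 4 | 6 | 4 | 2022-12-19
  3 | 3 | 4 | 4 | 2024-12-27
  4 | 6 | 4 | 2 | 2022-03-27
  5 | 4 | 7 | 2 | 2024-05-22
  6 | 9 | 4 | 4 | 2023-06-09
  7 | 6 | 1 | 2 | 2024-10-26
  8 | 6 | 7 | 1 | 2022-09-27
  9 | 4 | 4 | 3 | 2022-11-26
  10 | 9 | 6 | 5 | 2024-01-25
SELECT customer_id, COUNT(DISTINCT product_id) AS distinct_product_count FROM orders GROUP BY customer_id HAVING COUNT(DISTINCT product_id) >= 3

Execution result:
customer_id | distinct_product_count
4 | 3
6 | 3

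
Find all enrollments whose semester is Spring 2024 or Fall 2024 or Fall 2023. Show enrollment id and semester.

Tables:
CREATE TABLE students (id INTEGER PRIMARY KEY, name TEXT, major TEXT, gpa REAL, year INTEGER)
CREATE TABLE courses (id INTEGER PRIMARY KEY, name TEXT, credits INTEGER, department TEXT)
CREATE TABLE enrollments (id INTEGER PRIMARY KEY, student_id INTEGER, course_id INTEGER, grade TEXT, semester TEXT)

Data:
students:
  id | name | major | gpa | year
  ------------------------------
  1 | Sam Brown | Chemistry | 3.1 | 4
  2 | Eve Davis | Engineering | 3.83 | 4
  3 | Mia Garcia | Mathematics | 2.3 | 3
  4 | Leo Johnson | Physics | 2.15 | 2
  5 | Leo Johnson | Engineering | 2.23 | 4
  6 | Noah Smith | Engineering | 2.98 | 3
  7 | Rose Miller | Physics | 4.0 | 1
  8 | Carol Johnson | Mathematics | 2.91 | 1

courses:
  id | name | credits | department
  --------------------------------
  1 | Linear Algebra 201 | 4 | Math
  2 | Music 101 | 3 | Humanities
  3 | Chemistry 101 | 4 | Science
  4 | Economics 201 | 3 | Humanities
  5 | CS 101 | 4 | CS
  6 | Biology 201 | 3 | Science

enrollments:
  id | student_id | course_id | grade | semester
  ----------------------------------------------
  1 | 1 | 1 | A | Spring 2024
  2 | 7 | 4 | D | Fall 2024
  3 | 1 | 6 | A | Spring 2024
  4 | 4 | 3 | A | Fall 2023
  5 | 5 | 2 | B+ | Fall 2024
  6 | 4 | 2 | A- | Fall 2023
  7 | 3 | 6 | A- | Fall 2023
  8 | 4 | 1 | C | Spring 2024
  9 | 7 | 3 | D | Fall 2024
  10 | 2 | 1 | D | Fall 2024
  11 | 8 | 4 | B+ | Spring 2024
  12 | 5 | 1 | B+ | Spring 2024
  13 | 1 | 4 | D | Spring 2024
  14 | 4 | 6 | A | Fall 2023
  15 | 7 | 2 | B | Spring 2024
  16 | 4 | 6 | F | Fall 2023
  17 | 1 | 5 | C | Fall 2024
SELECT id, semester FROM enrollments WHERE semester IN ('Spring 2024', 'Fall 2024', 'Fall 2023')

Execution result:
id | semester
1 | Spring 2024
2 | Fall 2024
3 | Spring 2024
4 | Fall 2023
5 | Fall 2024
6 | Fall 2023
7 | Fall 2023
8 | Spring 2024
9 | Fall 2024
10 | Fall 2024
11 | Spring 2024
12 | Spring 2024
13 | Spring 2024
14 | Fall 2023
15 | Spring 2024
16 | Fall 2023
17 | Fall 2024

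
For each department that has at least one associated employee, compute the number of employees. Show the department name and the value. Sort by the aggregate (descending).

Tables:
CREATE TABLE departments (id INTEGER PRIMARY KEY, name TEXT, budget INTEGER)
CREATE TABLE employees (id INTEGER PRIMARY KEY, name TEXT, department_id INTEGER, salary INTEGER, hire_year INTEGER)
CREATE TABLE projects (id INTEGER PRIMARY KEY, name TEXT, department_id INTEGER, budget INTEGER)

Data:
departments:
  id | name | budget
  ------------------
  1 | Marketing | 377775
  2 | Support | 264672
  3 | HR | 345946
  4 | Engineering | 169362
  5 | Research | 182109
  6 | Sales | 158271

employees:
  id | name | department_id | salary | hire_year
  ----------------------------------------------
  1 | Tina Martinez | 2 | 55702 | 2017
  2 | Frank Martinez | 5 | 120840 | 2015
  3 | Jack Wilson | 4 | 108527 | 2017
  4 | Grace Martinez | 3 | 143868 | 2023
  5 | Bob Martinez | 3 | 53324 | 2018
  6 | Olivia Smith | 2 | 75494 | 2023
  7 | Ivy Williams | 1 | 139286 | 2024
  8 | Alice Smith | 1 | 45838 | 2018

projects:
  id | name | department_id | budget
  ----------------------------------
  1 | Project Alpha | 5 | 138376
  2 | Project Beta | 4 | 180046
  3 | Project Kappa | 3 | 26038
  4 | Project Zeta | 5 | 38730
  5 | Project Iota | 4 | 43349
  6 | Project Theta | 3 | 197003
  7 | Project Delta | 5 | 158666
SELECT p.name, COUNT(*) AS n FROM employees c JOIN departments p ON c.department_id = p.id GROUP BY p.id, p.name ORDER BY n DESC

Execution result:
name | n
Marketing | 2
Support | 2
HR | 2
Engineering | 1
Research | 1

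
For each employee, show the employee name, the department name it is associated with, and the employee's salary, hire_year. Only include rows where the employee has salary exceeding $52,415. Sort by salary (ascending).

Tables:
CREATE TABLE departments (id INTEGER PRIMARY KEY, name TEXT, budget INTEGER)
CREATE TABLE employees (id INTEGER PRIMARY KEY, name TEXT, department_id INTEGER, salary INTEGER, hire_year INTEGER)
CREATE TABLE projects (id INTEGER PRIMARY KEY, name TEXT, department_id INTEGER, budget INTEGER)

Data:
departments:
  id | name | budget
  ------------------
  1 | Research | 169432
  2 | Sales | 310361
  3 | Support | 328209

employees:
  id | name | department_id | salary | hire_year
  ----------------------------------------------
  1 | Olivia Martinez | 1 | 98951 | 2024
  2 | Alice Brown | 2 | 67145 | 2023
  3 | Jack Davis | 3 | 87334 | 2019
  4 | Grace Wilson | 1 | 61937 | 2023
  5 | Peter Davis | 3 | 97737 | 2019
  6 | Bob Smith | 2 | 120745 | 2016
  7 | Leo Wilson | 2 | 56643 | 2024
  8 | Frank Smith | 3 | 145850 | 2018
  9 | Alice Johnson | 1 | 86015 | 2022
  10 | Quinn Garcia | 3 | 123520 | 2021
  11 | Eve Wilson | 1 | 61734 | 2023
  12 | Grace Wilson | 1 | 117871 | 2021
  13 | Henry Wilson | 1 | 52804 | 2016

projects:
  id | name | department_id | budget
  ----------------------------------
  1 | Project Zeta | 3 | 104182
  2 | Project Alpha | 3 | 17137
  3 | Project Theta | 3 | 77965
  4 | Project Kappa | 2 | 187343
SELECT c.name, p.name AS department, c.salary, c.hire_year FROM employees c JOIN departments p ON c.department_id = p.id WHERE c.salary > 52415 ORDER BY c.salary ASC

Execution result:
name | department | salary | hire_year
Henry Wilson | Research | 52804 | 2016
Leo Wilson | Sales | 56643 | 2024
Eve Wilson | Research | 61734 | 2023
Grace Wilson | Research | 61937 | 2023
Alice Brown | Sales | 67145 | 2023
Alice Johnson | Research | 86015 | 2022
Jack Davis | Support | 87334 | 2019
Peter Davis | Support | 97737 | 2019
Olivia Martinez | Research | 98951 | 2024
Grace Wilson | Research | 117871 | 2021
Bob Smith | Sales | 120745 | 2016
Quinn Garcia | Support | 123520 | 2021
Frank Smith | Support | 145850 | 2018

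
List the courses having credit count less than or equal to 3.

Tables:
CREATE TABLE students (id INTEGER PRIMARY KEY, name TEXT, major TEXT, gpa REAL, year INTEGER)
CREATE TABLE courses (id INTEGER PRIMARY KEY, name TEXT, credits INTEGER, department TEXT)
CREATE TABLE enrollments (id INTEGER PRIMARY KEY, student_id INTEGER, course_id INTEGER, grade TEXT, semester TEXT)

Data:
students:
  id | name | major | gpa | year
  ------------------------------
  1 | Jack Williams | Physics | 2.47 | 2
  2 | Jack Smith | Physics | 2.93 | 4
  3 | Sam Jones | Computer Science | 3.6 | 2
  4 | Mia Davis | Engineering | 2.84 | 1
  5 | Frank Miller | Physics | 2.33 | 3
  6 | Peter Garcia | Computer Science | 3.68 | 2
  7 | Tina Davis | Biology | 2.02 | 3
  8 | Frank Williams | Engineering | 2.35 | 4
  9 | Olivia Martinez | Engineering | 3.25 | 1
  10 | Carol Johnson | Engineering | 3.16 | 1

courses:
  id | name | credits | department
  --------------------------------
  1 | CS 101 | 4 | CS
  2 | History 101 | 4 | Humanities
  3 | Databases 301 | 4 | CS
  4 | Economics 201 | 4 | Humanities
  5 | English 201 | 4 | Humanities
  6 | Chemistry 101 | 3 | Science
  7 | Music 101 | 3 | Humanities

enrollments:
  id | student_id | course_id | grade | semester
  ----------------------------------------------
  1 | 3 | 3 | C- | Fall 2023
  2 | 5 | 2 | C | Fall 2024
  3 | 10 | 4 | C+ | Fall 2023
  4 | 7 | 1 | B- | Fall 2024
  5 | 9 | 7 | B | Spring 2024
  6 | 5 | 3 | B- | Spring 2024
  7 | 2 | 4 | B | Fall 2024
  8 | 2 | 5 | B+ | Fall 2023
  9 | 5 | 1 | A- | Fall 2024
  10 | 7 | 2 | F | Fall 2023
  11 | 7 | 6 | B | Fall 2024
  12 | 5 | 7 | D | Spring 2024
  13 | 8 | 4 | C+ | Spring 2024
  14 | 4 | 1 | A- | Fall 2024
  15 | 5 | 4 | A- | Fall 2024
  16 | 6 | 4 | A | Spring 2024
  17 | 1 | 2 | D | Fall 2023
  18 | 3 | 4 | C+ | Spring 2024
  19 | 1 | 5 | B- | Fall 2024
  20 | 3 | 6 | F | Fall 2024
SELECT name, credits FROM courses WHERE credits <= 3

Execution result:
name | credits
Chemistry 101 | 3
Music 101 | 3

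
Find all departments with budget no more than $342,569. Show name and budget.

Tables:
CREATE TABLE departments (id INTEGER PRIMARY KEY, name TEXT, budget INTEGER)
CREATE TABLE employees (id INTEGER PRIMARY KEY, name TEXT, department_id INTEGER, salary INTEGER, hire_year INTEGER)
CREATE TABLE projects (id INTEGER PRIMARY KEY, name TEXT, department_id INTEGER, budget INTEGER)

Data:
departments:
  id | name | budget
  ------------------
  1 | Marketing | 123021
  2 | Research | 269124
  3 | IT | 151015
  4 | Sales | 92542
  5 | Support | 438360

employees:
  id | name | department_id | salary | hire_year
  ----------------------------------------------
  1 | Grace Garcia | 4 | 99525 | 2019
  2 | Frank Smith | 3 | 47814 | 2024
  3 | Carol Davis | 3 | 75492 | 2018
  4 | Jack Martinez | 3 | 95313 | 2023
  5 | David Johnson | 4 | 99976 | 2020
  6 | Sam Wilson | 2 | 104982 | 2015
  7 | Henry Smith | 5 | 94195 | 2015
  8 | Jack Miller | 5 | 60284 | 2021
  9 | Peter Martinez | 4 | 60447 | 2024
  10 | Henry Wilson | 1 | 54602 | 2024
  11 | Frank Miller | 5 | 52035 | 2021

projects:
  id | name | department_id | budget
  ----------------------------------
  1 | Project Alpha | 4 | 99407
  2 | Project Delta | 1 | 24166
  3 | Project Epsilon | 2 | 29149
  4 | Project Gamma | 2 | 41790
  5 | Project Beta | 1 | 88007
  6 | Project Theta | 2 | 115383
SELECT name, budget FROM departments WHERE budget <= 342569

Execution result:
name | budget
Marketing | 123021
Research | 269124
IT | 151015
Sales | 92542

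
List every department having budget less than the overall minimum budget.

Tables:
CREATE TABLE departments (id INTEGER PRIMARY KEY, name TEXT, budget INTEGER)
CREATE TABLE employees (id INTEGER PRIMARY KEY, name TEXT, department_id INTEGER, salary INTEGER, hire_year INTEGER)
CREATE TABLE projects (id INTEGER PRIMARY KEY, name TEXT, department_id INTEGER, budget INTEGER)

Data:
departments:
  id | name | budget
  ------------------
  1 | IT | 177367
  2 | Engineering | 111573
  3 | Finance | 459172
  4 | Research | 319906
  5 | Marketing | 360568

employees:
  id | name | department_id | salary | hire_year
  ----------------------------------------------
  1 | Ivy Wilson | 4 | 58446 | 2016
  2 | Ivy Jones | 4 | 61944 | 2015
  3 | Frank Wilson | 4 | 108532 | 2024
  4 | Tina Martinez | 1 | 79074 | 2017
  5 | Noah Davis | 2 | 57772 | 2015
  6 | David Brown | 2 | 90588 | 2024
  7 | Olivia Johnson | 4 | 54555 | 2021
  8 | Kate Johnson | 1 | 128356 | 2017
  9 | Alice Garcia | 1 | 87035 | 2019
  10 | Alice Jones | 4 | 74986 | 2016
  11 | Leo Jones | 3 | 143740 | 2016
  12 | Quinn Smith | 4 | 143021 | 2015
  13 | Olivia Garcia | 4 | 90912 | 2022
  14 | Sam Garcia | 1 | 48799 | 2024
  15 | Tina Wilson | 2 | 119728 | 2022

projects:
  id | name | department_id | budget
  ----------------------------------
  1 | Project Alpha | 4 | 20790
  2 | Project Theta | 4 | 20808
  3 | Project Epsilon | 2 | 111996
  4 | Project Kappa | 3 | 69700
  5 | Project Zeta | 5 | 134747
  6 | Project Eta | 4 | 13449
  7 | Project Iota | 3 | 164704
SELECT name, budget FROM departments WHERE budget < (SELECT MIN(budget) FROM departments)

Execution result:
(no rows)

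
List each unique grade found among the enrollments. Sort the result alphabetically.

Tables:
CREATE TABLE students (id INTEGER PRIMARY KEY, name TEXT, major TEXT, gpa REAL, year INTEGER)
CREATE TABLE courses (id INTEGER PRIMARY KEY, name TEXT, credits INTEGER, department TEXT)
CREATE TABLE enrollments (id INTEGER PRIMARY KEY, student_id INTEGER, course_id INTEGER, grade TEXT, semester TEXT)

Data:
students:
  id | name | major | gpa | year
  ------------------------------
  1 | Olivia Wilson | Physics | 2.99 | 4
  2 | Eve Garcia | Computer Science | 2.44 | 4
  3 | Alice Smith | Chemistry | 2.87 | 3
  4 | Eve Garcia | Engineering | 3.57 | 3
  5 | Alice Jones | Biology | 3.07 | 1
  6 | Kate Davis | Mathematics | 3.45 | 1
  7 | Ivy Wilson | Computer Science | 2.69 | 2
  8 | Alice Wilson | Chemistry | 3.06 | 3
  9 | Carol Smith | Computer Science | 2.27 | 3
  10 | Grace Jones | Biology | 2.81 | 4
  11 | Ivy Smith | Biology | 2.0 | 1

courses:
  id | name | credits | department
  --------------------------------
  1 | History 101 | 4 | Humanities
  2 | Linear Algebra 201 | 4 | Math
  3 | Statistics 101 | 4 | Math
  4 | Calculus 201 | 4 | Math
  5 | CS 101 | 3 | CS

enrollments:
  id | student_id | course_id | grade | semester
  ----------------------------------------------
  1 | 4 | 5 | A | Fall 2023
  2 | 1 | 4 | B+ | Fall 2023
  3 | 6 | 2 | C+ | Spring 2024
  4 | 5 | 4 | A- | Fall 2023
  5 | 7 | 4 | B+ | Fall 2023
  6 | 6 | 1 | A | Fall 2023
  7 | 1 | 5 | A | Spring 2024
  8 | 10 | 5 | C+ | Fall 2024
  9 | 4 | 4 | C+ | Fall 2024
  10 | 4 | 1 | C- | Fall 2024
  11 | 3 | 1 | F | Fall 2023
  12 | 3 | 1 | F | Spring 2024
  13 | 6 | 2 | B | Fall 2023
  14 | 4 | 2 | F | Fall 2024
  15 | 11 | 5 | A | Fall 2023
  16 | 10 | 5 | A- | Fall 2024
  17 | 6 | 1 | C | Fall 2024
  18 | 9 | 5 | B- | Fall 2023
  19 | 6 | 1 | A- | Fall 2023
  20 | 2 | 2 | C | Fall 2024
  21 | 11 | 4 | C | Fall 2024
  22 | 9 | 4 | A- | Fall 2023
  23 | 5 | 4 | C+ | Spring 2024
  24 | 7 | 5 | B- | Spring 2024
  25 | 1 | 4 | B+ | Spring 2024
SELECT DISTINCT grade FROM enrollments ORDER BY grade

Execution result:
grade
A
A-
B
B+
B-
C
C+
C-
F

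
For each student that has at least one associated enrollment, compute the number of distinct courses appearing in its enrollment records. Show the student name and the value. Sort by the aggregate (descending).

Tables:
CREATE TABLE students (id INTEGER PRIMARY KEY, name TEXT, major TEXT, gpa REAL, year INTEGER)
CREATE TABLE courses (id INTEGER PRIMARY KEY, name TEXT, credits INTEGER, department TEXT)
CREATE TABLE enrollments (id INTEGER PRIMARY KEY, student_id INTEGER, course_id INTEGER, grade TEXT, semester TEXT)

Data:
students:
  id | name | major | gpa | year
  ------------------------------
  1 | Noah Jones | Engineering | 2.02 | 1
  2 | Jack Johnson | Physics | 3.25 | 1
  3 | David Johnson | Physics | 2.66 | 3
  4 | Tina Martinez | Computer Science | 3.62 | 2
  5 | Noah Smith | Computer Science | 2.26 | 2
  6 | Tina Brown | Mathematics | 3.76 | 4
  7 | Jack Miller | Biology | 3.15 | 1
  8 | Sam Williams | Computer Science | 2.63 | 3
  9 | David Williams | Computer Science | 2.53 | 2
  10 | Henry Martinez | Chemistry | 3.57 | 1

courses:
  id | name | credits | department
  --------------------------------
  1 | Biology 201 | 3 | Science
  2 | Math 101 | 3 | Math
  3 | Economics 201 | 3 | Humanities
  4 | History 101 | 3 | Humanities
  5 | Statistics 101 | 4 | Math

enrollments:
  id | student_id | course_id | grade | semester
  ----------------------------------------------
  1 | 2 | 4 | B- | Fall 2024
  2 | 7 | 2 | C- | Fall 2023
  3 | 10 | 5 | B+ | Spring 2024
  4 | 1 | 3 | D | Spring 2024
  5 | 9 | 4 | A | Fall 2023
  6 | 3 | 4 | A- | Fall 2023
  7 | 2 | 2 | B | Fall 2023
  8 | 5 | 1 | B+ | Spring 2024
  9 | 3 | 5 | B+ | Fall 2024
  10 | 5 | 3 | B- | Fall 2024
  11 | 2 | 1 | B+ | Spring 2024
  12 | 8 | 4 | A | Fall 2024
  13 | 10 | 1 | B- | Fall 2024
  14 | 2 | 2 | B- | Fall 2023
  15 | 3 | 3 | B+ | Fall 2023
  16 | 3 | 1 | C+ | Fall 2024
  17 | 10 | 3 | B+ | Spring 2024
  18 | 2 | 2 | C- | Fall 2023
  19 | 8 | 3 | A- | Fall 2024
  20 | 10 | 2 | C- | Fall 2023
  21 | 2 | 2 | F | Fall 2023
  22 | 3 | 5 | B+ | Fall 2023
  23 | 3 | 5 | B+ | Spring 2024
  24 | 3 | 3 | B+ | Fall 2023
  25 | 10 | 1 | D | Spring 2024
SELECT p.name, COUNT(DISTINCT c.course_id) AS distinct_course_count FROM enrollments c JOIN students p ON c.student_id = p.id GROUP BY p.id, p.name ORDER BY distinct_course_count DESC

Execution result:
name | distinct_course_count
David Johnson | 4
Henry Martinez | 4
Jack Johnson | 3
Noah Smith | 2
Sam Williams | 2
Noah Jones | 1
Jack Miller | 1
David Williams | 1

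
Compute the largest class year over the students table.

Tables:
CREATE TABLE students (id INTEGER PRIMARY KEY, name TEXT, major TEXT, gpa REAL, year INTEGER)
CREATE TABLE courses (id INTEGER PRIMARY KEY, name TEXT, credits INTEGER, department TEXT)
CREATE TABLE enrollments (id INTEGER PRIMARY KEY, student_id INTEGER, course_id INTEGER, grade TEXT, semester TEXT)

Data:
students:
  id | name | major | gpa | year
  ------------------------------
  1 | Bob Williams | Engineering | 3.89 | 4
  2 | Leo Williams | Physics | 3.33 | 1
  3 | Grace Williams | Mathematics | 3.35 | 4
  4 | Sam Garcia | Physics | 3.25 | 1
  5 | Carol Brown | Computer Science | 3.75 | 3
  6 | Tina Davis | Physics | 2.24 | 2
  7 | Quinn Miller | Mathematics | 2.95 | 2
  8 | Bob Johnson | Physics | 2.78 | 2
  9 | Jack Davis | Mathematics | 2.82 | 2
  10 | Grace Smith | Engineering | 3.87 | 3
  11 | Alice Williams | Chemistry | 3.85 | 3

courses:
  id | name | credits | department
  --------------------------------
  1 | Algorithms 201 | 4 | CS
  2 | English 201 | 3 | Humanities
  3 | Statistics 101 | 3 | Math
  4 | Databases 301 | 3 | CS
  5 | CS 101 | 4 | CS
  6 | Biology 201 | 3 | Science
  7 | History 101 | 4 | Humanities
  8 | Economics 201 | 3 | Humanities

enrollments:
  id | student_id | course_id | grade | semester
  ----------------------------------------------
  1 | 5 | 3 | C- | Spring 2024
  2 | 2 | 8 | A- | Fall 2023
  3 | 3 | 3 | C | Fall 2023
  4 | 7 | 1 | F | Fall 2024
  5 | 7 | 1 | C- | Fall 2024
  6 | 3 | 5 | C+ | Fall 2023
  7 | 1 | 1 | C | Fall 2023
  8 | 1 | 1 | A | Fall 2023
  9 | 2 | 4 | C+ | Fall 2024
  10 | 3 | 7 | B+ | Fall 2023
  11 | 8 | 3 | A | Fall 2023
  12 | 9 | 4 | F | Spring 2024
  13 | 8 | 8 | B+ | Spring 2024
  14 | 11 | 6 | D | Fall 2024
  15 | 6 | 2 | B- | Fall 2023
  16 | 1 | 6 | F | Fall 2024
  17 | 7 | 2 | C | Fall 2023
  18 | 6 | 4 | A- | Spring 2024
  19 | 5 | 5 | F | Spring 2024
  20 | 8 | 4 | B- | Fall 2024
SELECT MAX(year) FROM students

Execution result:
4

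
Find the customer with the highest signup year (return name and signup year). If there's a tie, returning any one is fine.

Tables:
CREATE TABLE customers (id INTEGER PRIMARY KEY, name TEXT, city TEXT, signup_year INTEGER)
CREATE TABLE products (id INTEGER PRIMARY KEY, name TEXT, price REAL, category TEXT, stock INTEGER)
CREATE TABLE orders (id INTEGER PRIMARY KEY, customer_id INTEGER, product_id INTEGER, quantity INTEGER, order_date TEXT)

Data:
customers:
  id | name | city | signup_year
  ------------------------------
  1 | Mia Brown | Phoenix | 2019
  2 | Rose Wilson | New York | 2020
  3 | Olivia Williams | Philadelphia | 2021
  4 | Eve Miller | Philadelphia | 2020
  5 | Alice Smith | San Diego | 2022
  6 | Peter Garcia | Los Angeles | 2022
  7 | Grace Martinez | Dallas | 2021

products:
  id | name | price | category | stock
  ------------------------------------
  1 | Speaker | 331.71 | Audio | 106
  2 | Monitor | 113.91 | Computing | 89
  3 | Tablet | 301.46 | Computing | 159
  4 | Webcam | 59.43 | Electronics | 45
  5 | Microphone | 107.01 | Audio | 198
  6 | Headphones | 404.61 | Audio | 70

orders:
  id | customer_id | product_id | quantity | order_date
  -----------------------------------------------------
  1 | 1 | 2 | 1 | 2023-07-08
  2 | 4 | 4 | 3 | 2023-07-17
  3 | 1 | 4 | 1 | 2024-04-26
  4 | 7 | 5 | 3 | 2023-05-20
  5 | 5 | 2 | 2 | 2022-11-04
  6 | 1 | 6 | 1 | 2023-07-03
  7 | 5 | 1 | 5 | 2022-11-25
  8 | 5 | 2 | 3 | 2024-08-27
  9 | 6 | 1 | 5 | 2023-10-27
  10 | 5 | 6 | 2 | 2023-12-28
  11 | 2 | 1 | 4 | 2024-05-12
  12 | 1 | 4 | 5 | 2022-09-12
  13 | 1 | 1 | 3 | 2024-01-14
SELECT name, signup_year FROM customers ORDER BY signup_year DESC LIMIT 1

Execution result:
name | signup_year
Alice Smith | 2022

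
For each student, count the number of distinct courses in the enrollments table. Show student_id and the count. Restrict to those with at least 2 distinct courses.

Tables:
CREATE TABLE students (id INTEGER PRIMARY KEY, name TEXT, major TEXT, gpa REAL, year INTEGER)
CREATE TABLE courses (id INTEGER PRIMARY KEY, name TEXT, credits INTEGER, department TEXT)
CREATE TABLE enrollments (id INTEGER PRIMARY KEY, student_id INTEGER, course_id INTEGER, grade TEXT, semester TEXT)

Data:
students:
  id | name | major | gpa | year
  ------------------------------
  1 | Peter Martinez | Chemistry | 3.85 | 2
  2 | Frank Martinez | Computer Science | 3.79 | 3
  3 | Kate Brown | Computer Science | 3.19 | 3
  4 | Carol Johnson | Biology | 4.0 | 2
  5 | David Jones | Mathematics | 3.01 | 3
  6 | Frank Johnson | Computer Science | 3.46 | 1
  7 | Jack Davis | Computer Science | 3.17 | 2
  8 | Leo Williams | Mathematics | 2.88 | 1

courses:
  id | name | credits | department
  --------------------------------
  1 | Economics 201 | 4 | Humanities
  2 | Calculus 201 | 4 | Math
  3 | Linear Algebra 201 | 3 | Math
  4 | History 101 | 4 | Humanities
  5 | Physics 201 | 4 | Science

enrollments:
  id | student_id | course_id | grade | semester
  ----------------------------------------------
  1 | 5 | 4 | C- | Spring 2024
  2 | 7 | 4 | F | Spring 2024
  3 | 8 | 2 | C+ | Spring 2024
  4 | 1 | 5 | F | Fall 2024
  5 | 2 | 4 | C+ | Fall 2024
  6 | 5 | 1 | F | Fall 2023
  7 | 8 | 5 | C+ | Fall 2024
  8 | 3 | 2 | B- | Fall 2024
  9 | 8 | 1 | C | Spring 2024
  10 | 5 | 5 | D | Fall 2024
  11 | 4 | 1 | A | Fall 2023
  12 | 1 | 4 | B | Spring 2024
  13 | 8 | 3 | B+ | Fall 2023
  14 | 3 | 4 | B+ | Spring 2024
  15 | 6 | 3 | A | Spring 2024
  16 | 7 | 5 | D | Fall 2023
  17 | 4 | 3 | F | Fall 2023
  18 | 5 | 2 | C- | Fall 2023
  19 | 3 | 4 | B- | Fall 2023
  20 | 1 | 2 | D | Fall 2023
SELECT student_id, COUNT(DISTINCT course_id) AS distinct_course_count FROM enrollments GROUP BY student_id HAVING COUNT(DISTINCT course_id) >= 2

Execution result:
student_id | distinct_course_count
1 | 3
3 | 2
4 | 2
5 | 4
7 | 2
8 | 4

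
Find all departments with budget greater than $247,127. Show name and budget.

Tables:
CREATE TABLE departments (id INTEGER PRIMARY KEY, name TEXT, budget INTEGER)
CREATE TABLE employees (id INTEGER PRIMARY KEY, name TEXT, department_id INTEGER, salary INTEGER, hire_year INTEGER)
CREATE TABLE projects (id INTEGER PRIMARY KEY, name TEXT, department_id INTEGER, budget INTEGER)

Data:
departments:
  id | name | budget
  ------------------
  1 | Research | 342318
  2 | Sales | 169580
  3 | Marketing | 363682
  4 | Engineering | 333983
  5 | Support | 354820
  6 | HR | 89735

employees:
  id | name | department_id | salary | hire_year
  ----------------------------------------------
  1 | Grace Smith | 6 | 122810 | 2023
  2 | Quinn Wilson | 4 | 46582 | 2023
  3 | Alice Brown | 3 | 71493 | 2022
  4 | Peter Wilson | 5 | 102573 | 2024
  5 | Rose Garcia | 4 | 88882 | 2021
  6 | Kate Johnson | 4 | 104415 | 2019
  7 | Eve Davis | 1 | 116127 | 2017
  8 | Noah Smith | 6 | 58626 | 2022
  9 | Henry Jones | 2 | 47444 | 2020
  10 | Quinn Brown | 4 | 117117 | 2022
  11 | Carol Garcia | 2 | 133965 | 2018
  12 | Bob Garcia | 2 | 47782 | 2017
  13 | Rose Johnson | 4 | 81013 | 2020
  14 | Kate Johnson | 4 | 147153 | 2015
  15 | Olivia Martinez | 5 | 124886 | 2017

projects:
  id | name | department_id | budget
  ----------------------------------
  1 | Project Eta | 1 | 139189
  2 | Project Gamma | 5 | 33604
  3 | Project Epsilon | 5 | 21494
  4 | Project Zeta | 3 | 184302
SELECT name, budget FROM departments WHERE budget > 247127

Execution result:
name | budget
Research | 342318
Marketing | 363682
Engineering | 333983
Support | 354820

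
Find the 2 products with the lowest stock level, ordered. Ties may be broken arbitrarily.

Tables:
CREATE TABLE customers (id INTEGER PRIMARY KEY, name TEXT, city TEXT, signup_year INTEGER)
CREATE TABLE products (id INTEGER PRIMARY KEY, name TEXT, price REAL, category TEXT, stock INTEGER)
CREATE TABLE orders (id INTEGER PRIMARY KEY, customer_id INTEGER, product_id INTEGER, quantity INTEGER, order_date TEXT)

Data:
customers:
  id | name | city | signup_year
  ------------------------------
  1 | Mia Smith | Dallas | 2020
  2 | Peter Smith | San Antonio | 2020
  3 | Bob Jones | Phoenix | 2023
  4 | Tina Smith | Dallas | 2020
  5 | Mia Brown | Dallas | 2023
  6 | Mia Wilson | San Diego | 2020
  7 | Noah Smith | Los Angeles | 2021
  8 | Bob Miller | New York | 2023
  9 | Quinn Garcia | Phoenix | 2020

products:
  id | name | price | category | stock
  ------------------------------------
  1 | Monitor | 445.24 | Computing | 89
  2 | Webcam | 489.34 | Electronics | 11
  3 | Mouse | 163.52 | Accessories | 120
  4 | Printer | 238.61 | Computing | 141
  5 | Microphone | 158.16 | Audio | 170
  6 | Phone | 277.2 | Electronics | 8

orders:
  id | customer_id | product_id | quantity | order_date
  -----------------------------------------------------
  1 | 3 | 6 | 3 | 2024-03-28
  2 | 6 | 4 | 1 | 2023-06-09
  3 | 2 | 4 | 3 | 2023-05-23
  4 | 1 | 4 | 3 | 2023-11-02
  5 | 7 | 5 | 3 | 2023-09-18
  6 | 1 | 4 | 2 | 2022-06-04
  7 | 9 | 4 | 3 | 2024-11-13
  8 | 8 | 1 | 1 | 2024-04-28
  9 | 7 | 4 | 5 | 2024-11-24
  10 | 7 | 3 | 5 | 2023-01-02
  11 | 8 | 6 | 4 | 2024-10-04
SELECT name, stock FROM products ORDER BY stock ASC LIMIT 2

Execution result:
name | stock
Phone | 8
Webcam | 11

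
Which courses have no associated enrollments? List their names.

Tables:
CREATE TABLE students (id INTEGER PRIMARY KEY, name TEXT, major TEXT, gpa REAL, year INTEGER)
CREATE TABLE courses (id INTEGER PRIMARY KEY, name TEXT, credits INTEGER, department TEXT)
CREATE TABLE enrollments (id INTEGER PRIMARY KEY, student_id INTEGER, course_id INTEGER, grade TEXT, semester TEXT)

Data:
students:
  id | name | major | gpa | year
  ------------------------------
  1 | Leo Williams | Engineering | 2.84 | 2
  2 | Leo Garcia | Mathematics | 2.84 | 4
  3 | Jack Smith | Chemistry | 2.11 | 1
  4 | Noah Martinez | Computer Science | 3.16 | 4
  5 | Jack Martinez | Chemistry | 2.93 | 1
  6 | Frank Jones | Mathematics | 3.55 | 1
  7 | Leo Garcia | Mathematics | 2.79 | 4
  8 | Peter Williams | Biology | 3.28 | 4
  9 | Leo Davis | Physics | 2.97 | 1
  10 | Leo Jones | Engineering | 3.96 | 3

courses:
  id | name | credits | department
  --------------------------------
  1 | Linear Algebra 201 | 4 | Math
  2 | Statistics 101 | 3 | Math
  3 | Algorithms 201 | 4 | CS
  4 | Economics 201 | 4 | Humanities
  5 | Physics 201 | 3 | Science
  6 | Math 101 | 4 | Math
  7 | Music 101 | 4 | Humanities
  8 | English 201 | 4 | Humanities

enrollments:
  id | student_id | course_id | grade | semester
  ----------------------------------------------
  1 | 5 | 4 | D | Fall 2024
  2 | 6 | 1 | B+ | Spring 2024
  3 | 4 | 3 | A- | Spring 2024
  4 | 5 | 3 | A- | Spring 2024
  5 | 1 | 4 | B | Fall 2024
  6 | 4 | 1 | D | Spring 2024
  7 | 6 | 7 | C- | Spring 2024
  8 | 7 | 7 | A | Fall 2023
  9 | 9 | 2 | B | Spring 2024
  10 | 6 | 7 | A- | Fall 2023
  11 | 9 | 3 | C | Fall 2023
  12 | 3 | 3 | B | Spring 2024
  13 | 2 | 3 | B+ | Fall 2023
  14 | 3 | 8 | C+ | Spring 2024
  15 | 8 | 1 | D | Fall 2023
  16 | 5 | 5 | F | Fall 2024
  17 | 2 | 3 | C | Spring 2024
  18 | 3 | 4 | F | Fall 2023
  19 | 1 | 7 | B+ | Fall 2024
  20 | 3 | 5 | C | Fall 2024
SELECT p.name FROM courses p LEFT JOIN enrollments c ON c.course_id = p.id WHERE c.id IS NULL

Execution result:
Math 101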